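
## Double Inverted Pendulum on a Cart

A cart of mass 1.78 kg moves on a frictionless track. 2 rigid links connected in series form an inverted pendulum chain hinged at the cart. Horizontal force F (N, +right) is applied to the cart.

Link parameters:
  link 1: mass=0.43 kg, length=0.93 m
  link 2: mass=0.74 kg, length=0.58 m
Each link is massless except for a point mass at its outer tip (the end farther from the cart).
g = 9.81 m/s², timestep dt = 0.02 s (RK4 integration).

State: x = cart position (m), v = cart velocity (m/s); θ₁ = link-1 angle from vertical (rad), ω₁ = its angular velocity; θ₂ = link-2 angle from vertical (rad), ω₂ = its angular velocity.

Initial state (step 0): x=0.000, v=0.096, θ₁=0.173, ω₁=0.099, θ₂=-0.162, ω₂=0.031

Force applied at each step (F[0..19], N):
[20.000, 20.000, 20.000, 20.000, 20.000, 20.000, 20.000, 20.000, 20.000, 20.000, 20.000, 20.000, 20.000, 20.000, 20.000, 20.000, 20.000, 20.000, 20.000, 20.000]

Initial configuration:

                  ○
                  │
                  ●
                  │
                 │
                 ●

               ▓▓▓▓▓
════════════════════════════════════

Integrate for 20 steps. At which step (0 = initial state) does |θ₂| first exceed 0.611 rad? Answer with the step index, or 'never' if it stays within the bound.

apply F[0]=+20.000 → step 1: x=0.004, v=0.299, θ₁=0.174, ω₁=0.031, θ₂=-0.164, ω₂=-0.266
apply F[1]=+20.000 → step 2: x=0.012, v=0.502, θ₁=0.174, ω₁=-0.036, θ₂=-0.173, ω₂=-0.566
apply F[2]=+20.000 → step 3: x=0.024, v=0.705, θ₁=0.173, ω₁=-0.105, θ₂=-0.187, ω₂=-0.868
apply F[3]=+20.000 → step 4: x=0.040, v=0.910, θ₁=0.170, ω₁=-0.176, θ₂=-0.207, ω₂=-1.173
apply F[4]=+20.000 → step 5: x=0.060, v=1.116, θ₁=0.166, ω₁=-0.253, θ₂=-0.234, ω₂=-1.479
apply F[5]=+20.000 → step 6: x=0.085, v=1.323, θ₁=0.160, ω₁=-0.336, θ₂=-0.267, ω₂=-1.785
apply F[6]=+20.000 → step 7: x=0.113, v=1.532, θ₁=0.152, ω₁=-0.431, θ₂=-0.305, ω₂=-2.088
apply F[7]=+20.000 → step 8: x=0.146, v=1.744, θ₁=0.143, ω₁=-0.538, θ₂=-0.350, ω₂=-2.385
apply F[8]=+20.000 → step 9: x=0.183, v=1.957, θ₁=0.131, ω₁=-0.664, θ₂=-0.401, ω₂=-2.671
apply F[9]=+20.000 → step 10: x=0.224, v=2.173, θ₁=0.116, ω₁=-0.810, θ₂=-0.457, ω₂=-2.941
apply F[10]=+20.000 → step 11: x=0.270, v=2.391, θ₁=0.098, ω₁=-0.980, θ₂=-0.518, ω₂=-3.191
apply F[11]=+20.000 → step 12: x=0.320, v=2.611, θ₁=0.076, ω₁=-1.178, θ₂=-0.584, ω₂=-3.414
apply F[12]=+20.000 → step 13: x=0.375, v=2.833, θ₁=0.051, ω₁=-1.406, θ₂=-0.655, ω₂=-3.605
apply F[13]=+20.000 → step 14: x=0.433, v=3.057, θ₁=0.020, ω₁=-1.665, θ₂=-0.728, ω₂=-3.757
apply F[14]=+20.000 → step 15: x=0.497, v=3.281, θ₁=-0.016, ω₁=-1.956, θ₂=-0.804, ω₂=-3.862
apply F[15]=+20.000 → step 16: x=0.565, v=3.506, θ₁=-0.058, ω₁=-2.278, θ₂=-0.882, ω₂=-3.911
apply F[16]=+20.000 → step 17: x=0.637, v=3.731, θ₁=-0.107, ω₁=-2.630, θ₂=-0.960, ω₂=-3.894
apply F[17]=+20.000 → step 18: x=0.714, v=3.953, θ₁=-0.164, ω₁=-3.009, θ₂=-1.038, ω₂=-3.797
apply F[18]=+20.000 → step 19: x=0.795, v=4.171, θ₁=-0.228, ω₁=-3.411, θ₂=-1.112, ω₂=-3.608
apply F[19]=+20.000 → step 20: x=0.881, v=4.382, θ₁=-0.300, ω₁=-3.832, θ₂=-1.181, ω₂=-3.312
|θ₂| = 0.655 > 0.611 first at step 13.

Answer: 13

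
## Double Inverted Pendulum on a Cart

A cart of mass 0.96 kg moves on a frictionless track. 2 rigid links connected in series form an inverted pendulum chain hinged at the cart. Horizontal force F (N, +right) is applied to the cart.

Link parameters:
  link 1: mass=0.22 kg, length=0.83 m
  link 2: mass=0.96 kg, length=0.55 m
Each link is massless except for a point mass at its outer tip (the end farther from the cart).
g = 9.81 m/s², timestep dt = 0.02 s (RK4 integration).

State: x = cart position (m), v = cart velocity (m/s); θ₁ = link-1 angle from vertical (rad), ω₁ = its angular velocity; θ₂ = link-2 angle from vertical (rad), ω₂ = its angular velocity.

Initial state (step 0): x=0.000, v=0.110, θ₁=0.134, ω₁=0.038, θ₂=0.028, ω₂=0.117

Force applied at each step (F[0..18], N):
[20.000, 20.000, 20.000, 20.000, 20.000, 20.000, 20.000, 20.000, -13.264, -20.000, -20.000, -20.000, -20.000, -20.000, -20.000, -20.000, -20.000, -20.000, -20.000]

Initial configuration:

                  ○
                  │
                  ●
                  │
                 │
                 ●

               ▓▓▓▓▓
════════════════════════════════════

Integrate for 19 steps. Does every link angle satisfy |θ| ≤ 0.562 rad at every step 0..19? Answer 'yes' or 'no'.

Answer: yes

Derivation:
apply F[0]=+20.000 → step 1: x=0.006, v=0.489, θ₁=0.132, ω₁=-0.255, θ₂=0.028, ω₂=-0.122
apply F[1]=+20.000 → step 2: x=0.020, v=0.869, θ₁=0.124, ω₁=-0.557, θ₂=0.023, ω₂=-0.350
apply F[2]=+20.000 → step 3: x=0.041, v=1.254, θ₁=0.109, ω₁=-0.877, θ₂=0.014, ω₂=-0.561
apply F[3]=+20.000 → step 4: x=0.070, v=1.646, θ₁=0.088, ω₁=-1.226, θ₂=0.001, ω₂=-0.743
apply F[4]=+20.000 → step 5: x=0.107, v=2.046, θ₁=0.060, ω₁=-1.611, θ₂=-0.015, ω₂=-0.888
apply F[5]=+20.000 → step 6: x=0.152, v=2.455, θ₁=0.024, ω₁=-2.042, θ₂=-0.034, ω₂=-0.985
apply F[6]=+20.000 → step 7: x=0.205, v=2.871, θ₁=-0.022, ω₁=-2.518, θ₂=-0.054, ω₂=-1.031
apply F[7]=+20.000 → step 8: x=0.266, v=3.289, θ₁=-0.077, ω₁=-3.029, θ₂=-0.075, ω₂=-1.039
apply F[8]=-13.264 → step 9: x=0.330, v=3.023, θ₁=-0.135, ω₁=-2.744, θ₂=-0.096, ω₂=-1.023
apply F[9]=-20.000 → step 10: x=0.386, v=2.634, θ₁=-0.186, ω₁=-2.359, θ₂=-0.116, ω₂=-0.948
apply F[10]=-20.000 → step 11: x=0.435, v=2.262, θ₁=-0.230, ω₁=-2.046, θ₂=-0.133, ω₂=-0.804
apply F[11]=-20.000 → step 12: x=0.477, v=1.907, θ₁=-0.268, ω₁=-1.803, θ₂=-0.147, ω₂=-0.590
apply F[12]=-20.000 → step 13: x=0.511, v=1.565, θ₁=-0.302, ω₁=-1.625, θ₂=-0.156, ω₂=-0.309
apply F[13]=-20.000 → step 14: x=0.539, v=1.235, θ₁=-0.333, ω₁=-1.506, θ₂=-0.159, ω₂=0.039
apply F[14]=-20.000 → step 15: x=0.561, v=0.912, θ₁=-0.363, ω₁=-1.439, θ₂=-0.154, ω₂=0.451
apply F[15]=-20.000 → step 16: x=0.576, v=0.592, θ₁=-0.391, ω₁=-1.415, θ₂=-0.141, ω₂=0.924
apply F[16]=-20.000 → step 17: x=0.585, v=0.271, θ₁=-0.420, ω₁=-1.420, θ₂=-0.117, ω₂=1.448
apply F[17]=-20.000 → step 18: x=0.587, v=-0.056, θ₁=-0.448, ω₁=-1.435, θ₂=-0.083, ω₂=2.004
apply F[18]=-20.000 → step 19: x=0.582, v=-0.391, θ₁=-0.477, ω₁=-1.437, θ₂=-0.037, ω₂=2.569
Max |angle| over trajectory = 0.477 rad; bound = 0.562 → within bound.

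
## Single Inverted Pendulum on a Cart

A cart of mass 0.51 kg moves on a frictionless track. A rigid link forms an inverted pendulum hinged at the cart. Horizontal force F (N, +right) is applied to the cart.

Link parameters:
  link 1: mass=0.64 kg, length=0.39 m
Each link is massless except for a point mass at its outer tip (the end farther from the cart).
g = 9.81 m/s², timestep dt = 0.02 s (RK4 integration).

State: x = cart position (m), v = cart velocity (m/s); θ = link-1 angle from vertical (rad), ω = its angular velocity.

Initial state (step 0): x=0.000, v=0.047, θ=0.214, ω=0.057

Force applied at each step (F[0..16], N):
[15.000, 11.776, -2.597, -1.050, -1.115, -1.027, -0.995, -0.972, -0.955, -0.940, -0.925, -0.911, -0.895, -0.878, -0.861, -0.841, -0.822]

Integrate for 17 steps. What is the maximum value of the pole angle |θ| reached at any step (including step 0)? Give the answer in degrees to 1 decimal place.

Answer: 12.3°

Derivation:
apply F[0]=+15.000 → step 1: x=0.006, v=0.558, θ=0.203, ω=-1.118
apply F[1]=+11.776 → step 2: x=0.021, v=0.961, θ=0.172, ω=-2.038
apply F[2]=-2.597 → step 3: x=0.039, v=0.831, θ=0.135, ω=-1.632
apply F[3]=-1.050 → step 4: x=0.055, v=0.764, θ=0.105, ω=-1.403
apply F[4]=-1.115 → step 5: x=0.070, v=0.700, θ=0.079, ω=-1.194
apply F[5]=-1.027 → step 6: x=0.083, v=0.644, θ=0.057, ω=-1.017
apply F[6]=-0.995 → step 7: x=0.095, v=0.594, θ=0.038, ω=-0.865
apply F[7]=-0.972 → step 8: x=0.107, v=0.549, θ=0.022, ω=-0.734
apply F[8]=-0.955 → step 9: x=0.117, v=0.508, θ=0.009, ω=-0.621
apply F[9]=-0.940 → step 10: x=0.127, v=0.470, θ=-0.003, ω=-0.523
apply F[10]=-0.925 → step 11: x=0.136, v=0.436, θ=-0.012, ω=-0.438
apply F[11]=-0.911 → step 12: x=0.145, v=0.404, θ=-0.020, ω=-0.365
apply F[12]=-0.895 → step 13: x=0.153, v=0.375, θ=-0.027, ω=-0.302
apply F[13]=-0.878 → step 14: x=0.160, v=0.348, θ=-0.032, ω=-0.248
apply F[14]=-0.861 → step 15: x=0.166, v=0.323, θ=-0.037, ω=-0.201
apply F[15]=-0.841 → step 16: x=0.173, v=0.299, θ=-0.041, ω=-0.160
apply F[16]=-0.822 → step 17: x=0.178, v=0.277, θ=-0.043, ω=-0.125
Max |angle| over trajectory = 0.214 rad = 12.3°.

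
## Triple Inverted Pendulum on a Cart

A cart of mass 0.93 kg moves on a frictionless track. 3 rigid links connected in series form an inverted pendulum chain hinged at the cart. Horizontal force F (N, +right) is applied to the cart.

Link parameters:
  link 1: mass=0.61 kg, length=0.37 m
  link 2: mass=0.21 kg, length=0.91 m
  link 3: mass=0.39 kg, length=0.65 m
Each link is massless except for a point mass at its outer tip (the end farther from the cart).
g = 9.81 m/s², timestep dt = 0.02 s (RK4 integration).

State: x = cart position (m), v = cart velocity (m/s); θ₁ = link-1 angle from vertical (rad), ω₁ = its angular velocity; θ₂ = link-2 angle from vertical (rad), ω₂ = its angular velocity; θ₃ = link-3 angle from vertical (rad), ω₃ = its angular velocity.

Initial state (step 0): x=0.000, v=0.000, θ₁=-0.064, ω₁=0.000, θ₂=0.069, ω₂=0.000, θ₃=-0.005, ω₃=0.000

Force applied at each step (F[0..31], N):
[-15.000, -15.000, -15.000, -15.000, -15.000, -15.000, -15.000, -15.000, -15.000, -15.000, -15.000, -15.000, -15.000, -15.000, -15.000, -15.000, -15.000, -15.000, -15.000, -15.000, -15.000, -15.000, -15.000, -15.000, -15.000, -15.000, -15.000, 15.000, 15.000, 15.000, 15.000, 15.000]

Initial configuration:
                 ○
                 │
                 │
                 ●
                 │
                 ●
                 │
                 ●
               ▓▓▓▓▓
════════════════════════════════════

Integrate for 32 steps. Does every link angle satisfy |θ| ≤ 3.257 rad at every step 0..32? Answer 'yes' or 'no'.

Answer: yes

Derivation:
apply F[0]=-15.000 → step 1: x=-0.003, v=-0.306, θ₁=-0.057, ω₁=0.721, θ₂=0.070, ω₂=0.091, θ₃=-0.006, ω₃=-0.067
apply F[1]=-15.000 → step 2: x=-0.012, v=-0.616, θ₁=-0.035, ω₁=1.473, θ₂=0.073, ω₂=0.172, θ₃=-0.008, ω₃=-0.134
apply F[2]=-15.000 → step 3: x=-0.028, v=-0.935, θ₁=0.002, ω₁=2.282, θ₂=0.077, ω₂=0.236, θ₃=-0.011, ω₃=-0.196
apply F[3]=-15.000 → step 4: x=-0.050, v=-1.262, θ₁=0.057, ω₁=3.163, θ₂=0.082, ω₂=0.274, θ₃=-0.015, ω₃=-0.248
apply F[4]=-15.000 → step 5: x=-0.078, v=-1.592, θ₁=0.129, ω₁=4.099, θ₂=0.087, ω₂=0.287, θ₃=-0.021, ω₃=-0.276
apply F[5]=-15.000 → step 6: x=-0.113, v=-1.909, θ₁=0.221, ω₁=5.031, θ₂=0.093, ω₂=0.288, θ₃=-0.026, ω₃=-0.267
apply F[6]=-15.000 → step 7: x=-0.154, v=-2.194, θ₁=0.330, ω₁=5.865, θ₂=0.099, ω₂=0.303, θ₃=-0.031, ω₃=-0.211
apply F[7]=-15.000 → step 8: x=-0.201, v=-2.428, θ₁=0.454, ω₁=6.524, θ₂=0.106, ω₂=0.369, θ₃=-0.034, ω₃=-0.111
apply F[8]=-15.000 → step 9: x=-0.251, v=-2.607, θ₁=0.590, ω₁=6.995, θ₂=0.114, ω₂=0.503, θ₃=-0.035, ω₃=0.016
apply F[9]=-15.000 → step 10: x=-0.305, v=-2.738, θ₁=0.733, ω₁=7.319, θ₂=0.126, ω₂=0.710, θ₃=-0.034, ω₃=0.155
apply F[10]=-15.000 → step 11: x=-0.360, v=-2.829, θ₁=0.882, ω₁=7.551, θ₂=0.143, ω₂=0.980, θ₃=-0.029, ω₃=0.296
apply F[11]=-15.000 → step 12: x=-0.418, v=-2.889, θ₁=1.035, ω₁=7.736, θ₂=0.166, ω₂=1.303, θ₃=-0.022, ω₃=0.436
apply F[12]=-15.000 → step 13: x=-0.476, v=-2.922, θ₁=1.191, ω₁=7.904, θ₂=0.196, ω₂=1.673, θ₃=-0.012, ω₃=0.577
apply F[13]=-15.000 → step 14: x=-0.534, v=-2.933, θ₁=1.351, ω₁=8.072, θ₂=0.233, ω₂=2.083, θ₃=0.001, ω₃=0.720
apply F[14]=-15.000 → step 15: x=-0.593, v=-2.925, θ₁=1.514, ω₁=8.245, θ₂=0.279, ω₂=2.530, θ₃=0.017, ω₃=0.873
apply F[15]=-15.000 → step 16: x=-0.651, v=-2.899, θ₁=1.681, ω₁=8.424, θ₂=0.335, ω₂=3.014, θ₃=0.036, ω₃=1.040
apply F[16]=-15.000 → step 17: x=-0.709, v=-2.862, θ₁=1.851, ω₁=8.600, θ₂=0.400, ω₂=3.533, θ₃=0.059, ω₃=1.232
apply F[17]=-15.000 → step 18: x=-0.766, v=-2.819, θ₁=2.025, ω₁=8.754, θ₂=0.476, ω₂=4.084, θ₃=0.086, ω₃=1.458
apply F[18]=-15.000 → step 19: x=-0.822, v=-2.782, θ₁=2.201, ω₁=8.849, θ₂=0.563, ω₂=4.661, θ₃=0.118, ω₃=1.733
apply F[19]=-15.000 → step 20: x=-0.877, v=-2.769, θ₁=2.378, ω₁=8.822, θ₂=0.663, ω₂=5.248, θ₃=0.156, ω₃=2.074
apply F[20]=-15.000 → step 21: x=-0.933, v=-2.804, θ₁=2.552, ω₁=8.582, θ₂=0.773, ω₂=5.813, θ₃=0.201, ω₃=2.505
apply F[21]=-15.000 → step 22: x=-0.990, v=-2.908, θ₁=2.719, ω₁=8.024, θ₂=0.895, ω₂=6.297, θ₃=0.256, ω₃=3.052
apply F[22]=-15.000 → step 23: x=-1.050, v=-3.095, θ₁=2.871, ω₁=7.082, θ₂=1.024, ω₂=6.625, θ₃=0.324, ω₃=3.739
apply F[23]=-15.000 → step 24: x=-1.114, v=-3.353, θ₁=3.000, ω₁=5.781, θ₂=1.158, ω₂=6.736, θ₃=0.407, ω₃=4.567
apply F[24]=-15.000 → step 25: x=-1.184, v=-3.656, θ₁=3.100, ω₁=4.226, θ₂=1.292, ω₂=6.613, θ₃=0.508, ω₃=5.505
apply F[25]=-15.000 → step 26: x=-1.260, v=-3.977, θ₁=3.168, ω₁=2.533, θ₂=1.421, ω₂=6.286, θ₃=0.628, ω₃=6.499
apply F[26]=-15.000 → step 27: x=-1.343, v=-4.305, θ₁=3.201, ω₁=0.776, θ₂=1.542, ω₂=5.810, θ₃=0.768, ω₃=7.502
apply F[27]=+15.000 → step 28: x=-1.426, v=-3.991, θ₁=3.216, ω₁=0.700, θ₂=1.653, ω₂=5.293, θ₃=0.928, ω₃=8.504
apply F[28]=+15.000 → step 29: x=-1.503, v=-3.682, θ₁=3.228, ω₁=0.519, θ₂=1.754, ω₂=4.714, θ₃=1.108, ω₃=9.526
apply F[29]=+15.000 → step 30: x=-1.573, v=-3.376, θ₁=3.235, ω₁=0.161, θ₂=1.842, ω₂=4.094, θ₃=1.309, ω₃=10.578
apply F[30]=+15.000 → step 31: x=-1.638, v=-3.074, θ₁=3.233, ω₁=-0.478, θ₂=1.918, ω₂=3.512, θ₃=1.531, ω₃=11.630
apply F[31]=+15.000 → step 32: x=-1.696, v=-2.775, θ₁=3.214, ω₁=-1.502, θ₂=1.984, ω₂=3.166, θ₃=1.773, ω₃=12.533
Max |angle| over trajectory = 3.235 rad; bound = 3.257 → within bound.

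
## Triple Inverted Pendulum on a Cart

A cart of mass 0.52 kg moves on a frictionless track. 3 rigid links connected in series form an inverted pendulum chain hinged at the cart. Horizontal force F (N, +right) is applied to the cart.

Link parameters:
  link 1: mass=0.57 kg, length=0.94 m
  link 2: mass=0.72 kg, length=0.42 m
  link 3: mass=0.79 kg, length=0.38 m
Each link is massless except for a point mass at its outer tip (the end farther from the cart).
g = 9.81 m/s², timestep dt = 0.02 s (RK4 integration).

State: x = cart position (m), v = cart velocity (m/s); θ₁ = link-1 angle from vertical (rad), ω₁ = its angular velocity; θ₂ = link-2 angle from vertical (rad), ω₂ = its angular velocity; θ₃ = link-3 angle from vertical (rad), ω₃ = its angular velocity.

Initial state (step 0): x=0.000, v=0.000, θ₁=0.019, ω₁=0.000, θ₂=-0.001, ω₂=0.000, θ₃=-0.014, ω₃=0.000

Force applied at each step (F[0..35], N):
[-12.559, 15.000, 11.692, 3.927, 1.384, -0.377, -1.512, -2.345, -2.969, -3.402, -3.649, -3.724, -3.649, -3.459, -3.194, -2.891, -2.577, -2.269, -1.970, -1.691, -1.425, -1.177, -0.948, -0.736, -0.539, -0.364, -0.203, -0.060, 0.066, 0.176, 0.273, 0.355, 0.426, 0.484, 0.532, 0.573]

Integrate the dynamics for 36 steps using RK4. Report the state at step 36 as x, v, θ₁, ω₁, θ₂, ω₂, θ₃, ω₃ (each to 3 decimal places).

Answer: x=-0.051, v=-0.270, θ₁=0.010, ω₁=0.087, θ₂=0.005, ω₂=0.085, θ₃=0.001, ω₃=0.074

Derivation:
apply F[0]=-12.559 → step 1: x=-0.005, v=-0.498, θ₁=0.024, ω₁=0.546, θ₂=-0.001, ω₂=-0.029, θ₃=-0.014, ω₃=-0.013
apply F[1]=+15.000 → step 2: x=-0.009, v=0.055, θ₁=0.030, ω₁=-0.020, θ₂=-0.002, ω₂=-0.076, θ₃=-0.015, ω₃=-0.028
apply F[2]=+11.692 → step 3: x=-0.004, v=0.482, θ₁=0.025, ω₁=-0.449, θ₂=-0.004, ω₂=-0.126, θ₃=-0.015, ω₃=-0.041
apply F[3]=+3.927 → step 4: x=0.007, v=0.617, θ₁=0.015, ω₁=-0.575, θ₂=-0.007, ω₂=-0.164, θ₃=-0.016, ω₃=-0.052
apply F[4]=+1.384 → step 5: x=0.020, v=0.664, θ₁=0.003, ω₁=-0.613, θ₂=-0.011, ω₂=-0.190, θ₃=-0.017, ω₃=-0.060
apply F[5]=-0.377 → step 6: x=0.033, v=0.651, θ₁=-0.009, ω₁=-0.595, θ₂=-0.015, ω₂=-0.203, θ₃=-0.019, ω₃=-0.065
apply F[6]=-1.512 → step 7: x=0.045, v=0.605, θ₁=-0.021, ω₁=-0.548, θ₂=-0.019, ω₂=-0.205, θ₃=-0.020, ω₃=-0.067
apply F[7]=-2.345 → step 8: x=0.057, v=0.534, θ₁=-0.031, ω₁=-0.481, θ₂=-0.023, ω₂=-0.197, θ₃=-0.021, ω₃=-0.067
apply F[8]=-2.969 → step 9: x=0.067, v=0.448, θ₁=-0.040, ω₁=-0.402, θ₂=-0.027, ω₂=-0.181, θ₃=-0.023, ω₃=-0.064
apply F[9]=-3.402 → step 10: x=0.075, v=0.351, θ₁=-0.047, ω₁=-0.317, θ₂=-0.030, ω₂=-0.158, θ₃=-0.024, ω₃=-0.058
apply F[10]=-3.649 → step 11: x=0.081, v=0.250, θ₁=-0.052, ω₁=-0.230, θ₂=-0.033, ω₂=-0.130, θ₃=-0.025, ω₃=-0.050
apply F[11]=-3.724 → step 12: x=0.085, v=0.150, θ₁=-0.056, ω₁=-0.147, θ₂=-0.035, ω₂=-0.100, θ₃=-0.026, ω₃=-0.040
apply F[12]=-3.649 → step 13: x=0.087, v=0.056, θ₁=-0.058, ω₁=-0.070, θ₂=-0.037, ω₂=-0.069, θ₃=-0.026, ω₃=-0.029
apply F[13]=-3.459 → step 14: x=0.087, v=-0.030, θ₁=-0.059, ω₁=-0.003, θ₂=-0.038, ω₂=-0.038, θ₃=-0.027, ω₃=-0.017
apply F[14]=-3.194 → step 15: x=0.086, v=-0.106, θ₁=-0.058, ω₁=0.054, θ₂=-0.038, ω₂=-0.008, θ₃=-0.027, ω₃=-0.005
apply F[15]=-2.891 → step 16: x=0.083, v=-0.171, θ₁=-0.057, ω₁=0.101, θ₂=-0.038, ω₂=0.019, θ₃=-0.027, ω₃=0.007
apply F[16]=-2.577 → step 17: x=0.079, v=-0.226, θ₁=-0.054, ω₁=0.137, θ₂=-0.038, ω₂=0.044, θ₃=-0.027, ω₃=0.020
apply F[17]=-2.269 → step 18: x=0.074, v=-0.272, θ₁=-0.051, ω₁=0.166, θ₂=-0.037, ω₂=0.066, θ₃=-0.026, ω₃=0.031
apply F[18]=-1.970 → step 19: x=0.068, v=-0.308, θ₁=-0.048, ω₁=0.187, θ₂=-0.035, ω₂=0.084, θ₃=-0.026, ω₃=0.042
apply F[19]=-1.691 → step 20: x=0.062, v=-0.337, θ₁=-0.044, ω₁=0.201, θ₂=-0.033, ω₂=0.099, θ₃=-0.025, ω₃=0.052
apply F[20]=-1.425 → step 21: x=0.055, v=-0.359, θ₁=-0.040, ω₁=0.211, θ₂=-0.031, ω₂=0.112, θ₃=-0.024, ω₃=0.061
apply F[21]=-1.177 → step 22: x=0.047, v=-0.375, θ₁=-0.036, ω₁=0.215, θ₂=-0.029, ω₂=0.121, θ₃=-0.022, ω₃=0.068
apply F[22]=-0.948 → step 23: x=0.040, v=-0.385, θ₁=-0.031, ω₁=0.216, θ₂=-0.026, ω₂=0.128, θ₃=-0.021, ω₃=0.075
apply F[23]=-0.736 → step 24: x=0.032, v=-0.391, θ₁=-0.027, ω₁=0.213, θ₂=-0.024, ω₂=0.133, θ₃=-0.019, ω₃=0.080
apply F[24]=-0.539 → step 25: x=0.024, v=-0.392, θ₁=-0.023, ω₁=0.208, θ₂=-0.021, ω₂=0.136, θ₃=-0.018, ω₃=0.084
apply F[25]=-0.364 → step 26: x=0.016, v=-0.389, θ₁=-0.019, ω₁=0.200, θ₂=-0.018, ω₂=0.136, θ₃=-0.016, ω₃=0.087
apply F[26]=-0.203 → step 27: x=0.009, v=-0.384, θ₁=-0.015, ω₁=0.191, θ₂=-0.016, ω₂=0.135, θ₃=-0.014, ω₃=0.089
apply F[27]=-0.060 → step 28: x=0.001, v=-0.376, θ₁=-0.011, ω₁=0.181, θ₂=-0.013, ω₂=0.132, θ₃=-0.012, ω₃=0.090
apply F[28]=+0.066 → step 29: x=-0.006, v=-0.366, θ₁=-0.008, ω₁=0.169, θ₂=-0.010, ω₂=0.129, θ₃=-0.011, ω₃=0.091
apply F[29]=+0.176 → step 30: x=-0.014, v=-0.355, θ₁=-0.004, ω₁=0.158, θ₂=-0.008, ω₂=0.124, θ₃=-0.009, ω₃=0.090
apply F[30]=+0.273 → step 31: x=-0.021, v=-0.342, θ₁=-0.001, ω₁=0.145, θ₂=-0.005, ω₂=0.118, θ₃=-0.007, ω₃=0.089
apply F[31]=+0.355 → step 32: x=-0.027, v=-0.328, θ₁=0.001, ω₁=0.133, θ₂=-0.003, ω₂=0.112, θ₃=-0.005, ω₃=0.087
apply F[32]=+0.426 → step 33: x=-0.034, v=-0.314, θ₁=0.004, ω₁=0.121, θ₂=-0.001, ω₂=0.106, θ₃=-0.003, ω₃=0.084
apply F[33]=+0.484 → step 34: x=-0.040, v=-0.300, θ₁=0.006, ω₁=0.109, θ₂=0.001, ω₂=0.099, θ₃=-0.002, ω₃=0.081
apply F[34]=+0.532 → step 35: x=-0.046, v=-0.285, θ₁=0.008, ω₁=0.098, θ₂=0.003, ω₂=0.092, θ₃=-0.000, ω₃=0.077
apply F[35]=+0.573 → step 36: x=-0.051, v=-0.270, θ₁=0.010, ω₁=0.087, θ₂=0.005, ω₂=0.085, θ₃=0.001, ω₃=0.074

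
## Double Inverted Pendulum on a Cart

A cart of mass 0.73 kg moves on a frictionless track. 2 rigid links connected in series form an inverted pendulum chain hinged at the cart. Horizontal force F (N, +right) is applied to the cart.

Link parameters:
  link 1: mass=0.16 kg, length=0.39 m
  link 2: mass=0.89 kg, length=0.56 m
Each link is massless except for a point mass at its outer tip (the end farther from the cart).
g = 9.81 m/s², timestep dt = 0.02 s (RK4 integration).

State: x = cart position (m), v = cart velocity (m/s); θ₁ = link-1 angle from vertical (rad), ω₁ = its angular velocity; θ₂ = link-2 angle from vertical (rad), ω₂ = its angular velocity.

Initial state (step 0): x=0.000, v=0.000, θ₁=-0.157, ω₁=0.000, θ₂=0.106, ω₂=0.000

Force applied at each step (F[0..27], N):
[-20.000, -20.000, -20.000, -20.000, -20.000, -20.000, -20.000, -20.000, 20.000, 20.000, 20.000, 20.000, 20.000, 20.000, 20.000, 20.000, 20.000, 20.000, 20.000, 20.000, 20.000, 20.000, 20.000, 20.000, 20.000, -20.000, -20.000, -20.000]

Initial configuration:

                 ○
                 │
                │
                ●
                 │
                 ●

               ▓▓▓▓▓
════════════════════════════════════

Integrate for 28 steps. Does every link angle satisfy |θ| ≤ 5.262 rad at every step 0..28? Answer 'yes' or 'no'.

Answer: yes

Derivation:
apply F[0]=-20.000 → step 1: x=-0.005, v=-0.504, θ₁=-0.152, ω₁=0.497, θ₂=0.112, ω₂=0.598
apply F[1]=-20.000 → step 2: x=-0.020, v=-1.014, θ₁=-0.137, ω₁=1.054, θ₂=0.130, ω₂=1.167
apply F[2]=-20.000 → step 3: x=-0.046, v=-1.533, θ₁=-0.109, ω₁=1.737, θ₂=0.158, ω₂=1.668
apply F[3]=-20.000 → step 4: x=-0.082, v=-2.064, θ₁=-0.066, ω₁=2.620, θ₂=0.196, ω₂=2.054
apply F[4]=-20.000 → step 5: x=-0.128, v=-2.608, θ₁=-0.002, ω₁=3.786, θ₂=0.239, ω₂=2.256
apply F[5]=-20.000 → step 6: x=-0.186, v=-3.153, θ₁=0.088, ω₁=5.305, θ₂=0.284, ω₂=2.192
apply F[6]=-20.000 → step 7: x=-0.254, v=-3.657, θ₁=0.212, ω₁=7.082, θ₂=0.325, ω₂=1.851
apply F[7]=-20.000 → step 8: x=-0.331, v=-4.032, θ₁=0.369, ω₁=8.445, θ₂=0.359, ω₂=1.610
apply F[8]=+20.000 → step 9: x=-0.406, v=-3.443, θ₁=0.525, ω₁=7.250, θ₂=0.391, ω₂=1.649
apply F[9]=+20.000 → step 10: x=-0.470, v=-2.933, θ₁=0.662, ω₁=6.562, θ₂=0.424, ω₂=1.543
apply F[10]=+20.000 → step 11: x=-0.524, v=-2.463, θ₁=0.790, ω₁=6.303, θ₂=0.452, ω₂=1.268
apply F[11]=+20.000 → step 12: x=-0.568, v=-2.007, θ₁=0.916, ω₁=6.325, θ₂=0.474, ω₂=0.892
apply F[12]=+20.000 → step 13: x=-0.604, v=-1.547, θ₁=1.044, ω₁=6.518, θ₂=0.487, ω₂=0.481
apply F[13]=+20.000 → step 14: x=-0.630, v=-1.073, θ₁=1.177, ω₁=6.814, θ₂=0.493, ω₂=0.091
apply F[14]=+20.000 → step 15: x=-0.647, v=-0.581, θ₁=1.317, ω₁=7.181, θ₂=0.491, ω₂=-0.236
apply F[15]=+20.000 → step 16: x=-0.653, v=-0.069, θ₁=1.465, ω₁=7.615, θ₂=0.484, ω₂=-0.468
apply F[16]=+20.000 → step 17: x=-0.649, v=0.464, θ₁=1.622, ω₁=8.138, θ₂=0.474, ω₂=-0.573
apply F[17]=+20.000 → step 18: x=-0.634, v=1.020, θ₁=1.792, ω₁=8.799, θ₂=0.462, ω₂=-0.509
apply F[18]=+20.000 → step 19: x=-0.608, v=1.604, θ₁=1.976, ω₁=9.684, θ₂=0.455, ω₂=-0.205
apply F[19]=+20.000 → step 20: x=-0.570, v=2.224, θ₁=2.181, ω₁=10.945, θ₂=0.457, ω₂=0.471
apply F[20]=+20.000 → step 21: x=-0.519, v=2.896, θ₁=2.418, ω₁=12.866, θ₂=0.478, ω₂=1.792
apply F[21]=+20.000 → step 22: x=-0.454, v=3.636, θ₁=2.704, ω₁=16.003, θ₂=0.536, ω₂=4.351
apply F[22]=+20.000 → step 23: x=-0.373, v=4.376, θ₁=3.072, ω₁=21.207, θ₂=0.668, ω₂=9.391
apply F[23]=+20.000 → step 24: x=-0.282, v=4.614, θ₁=3.561, ω₁=27.230, θ₂=0.935, ω₂=17.498
apply F[24]=+20.000 → step 25: x=-0.194, v=4.170, θ₁=4.122, ω₁=27.844, θ₂=1.350, ω₂=23.122
apply F[25]=-20.000 → step 26: x=-0.116, v=3.780, θ₁=4.624, ω₁=22.127, θ₂=1.814, ω₂=22.749
apply F[26]=-20.000 → step 27: x=-0.038, v=4.157, θ₁=4.994, ω₁=14.547, θ₂=2.245, ω₂=20.091
apply F[27]=-20.000 → step 28: x=0.050, v=4.619, θ₁=5.197, ω₁=5.754, θ₂=2.608, ω₂=16.113
Max |angle| over trajectory = 5.197 rad; bound = 5.262 → within bound.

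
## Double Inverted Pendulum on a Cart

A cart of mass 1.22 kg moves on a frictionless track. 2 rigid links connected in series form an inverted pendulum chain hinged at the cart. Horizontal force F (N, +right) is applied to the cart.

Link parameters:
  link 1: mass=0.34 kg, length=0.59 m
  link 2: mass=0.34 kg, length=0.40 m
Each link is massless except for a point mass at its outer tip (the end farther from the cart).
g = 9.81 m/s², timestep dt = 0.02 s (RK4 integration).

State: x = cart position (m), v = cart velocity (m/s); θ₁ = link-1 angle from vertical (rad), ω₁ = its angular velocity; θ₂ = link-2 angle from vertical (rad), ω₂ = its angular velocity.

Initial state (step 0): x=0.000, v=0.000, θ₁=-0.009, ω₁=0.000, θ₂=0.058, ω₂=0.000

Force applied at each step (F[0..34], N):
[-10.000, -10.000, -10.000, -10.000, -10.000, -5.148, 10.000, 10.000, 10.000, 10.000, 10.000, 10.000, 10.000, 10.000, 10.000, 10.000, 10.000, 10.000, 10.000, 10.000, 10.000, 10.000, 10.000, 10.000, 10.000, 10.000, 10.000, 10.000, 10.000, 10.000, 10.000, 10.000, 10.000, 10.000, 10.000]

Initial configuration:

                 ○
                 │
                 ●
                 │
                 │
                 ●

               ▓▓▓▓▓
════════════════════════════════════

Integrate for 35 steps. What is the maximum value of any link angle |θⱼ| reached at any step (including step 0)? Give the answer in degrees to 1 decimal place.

Answer: 60.6°

Derivation:
apply F[0]=-10.000 → step 1: x=-0.002, v=-0.163, θ₁=-0.006, ω₁=0.252, θ₂=0.059, ω₂=0.065
apply F[1]=-10.000 → step 2: x=-0.007, v=-0.327, θ₁=0.001, ω₁=0.507, θ₂=0.061, ω₂=0.126
apply F[2]=-10.000 → step 3: x=-0.015, v=-0.491, θ₁=0.014, ω₁=0.771, θ₂=0.064, ω₂=0.178
apply F[3]=-10.000 → step 4: x=-0.026, v=-0.658, θ₁=0.032, ω₁=1.047, θ₂=0.068, ω₂=0.217
apply F[4]=-10.000 → step 5: x=-0.041, v=-0.826, θ₁=0.056, ω₁=1.338, θ₂=0.072, ω₂=0.240
apply F[5]=-5.148 → step 6: x=-0.058, v=-0.916, θ₁=0.084, ω₁=1.514, θ₂=0.077, ω₂=0.244
apply F[6]=+10.000 → step 7: x=-0.075, v=-0.763, θ₁=0.112, ω₁=1.293, θ₂=0.082, ω₂=0.226
apply F[7]=+10.000 → step 8: x=-0.089, v=-0.612, θ₁=0.136, ω₁=1.095, θ₂=0.086, ω₂=0.186
apply F[8]=+10.000 → step 9: x=-0.100, v=-0.465, θ₁=0.156, ω₁=0.917, θ₂=0.089, ω₂=0.127
apply F[9]=+10.000 → step 10: x=-0.108, v=-0.320, θ₁=0.173, ω₁=0.755, θ₂=0.091, ω₂=0.049
apply F[10]=+10.000 → step 11: x=-0.113, v=-0.177, θ₁=0.187, ω₁=0.608, θ₂=0.091, ω₂=-0.045
apply F[11]=+10.000 → step 12: x=-0.115, v=-0.036, θ₁=0.197, ω₁=0.474, θ₂=0.089, ω₂=-0.154
apply F[12]=+10.000 → step 13: x=-0.114, v=0.104, θ₁=0.206, ω₁=0.350, θ₂=0.085, ω₂=-0.277
apply F[13]=+10.000 → step 14: x=-0.111, v=0.243, θ₁=0.211, ω₁=0.234, θ₂=0.078, ω₂=-0.414
apply F[14]=+10.000 → step 15: x=-0.104, v=0.381, θ₁=0.215, ω₁=0.125, θ₂=0.068, ω₂=-0.564
apply F[15]=+10.000 → step 16: x=-0.095, v=0.520, θ₁=0.216, ω₁=0.022, θ₂=0.055, ω₂=-0.729
apply F[16]=+10.000 → step 17: x=-0.084, v=0.658, θ₁=0.216, ω₁=-0.077, θ₂=0.039, ω₂=-0.908
apply F[17]=+10.000 → step 18: x=-0.069, v=0.797, θ₁=0.213, ω₁=-0.173, θ₂=0.019, ω₂=-1.102
apply F[18]=+10.000 → step 19: x=-0.052, v=0.937, θ₁=0.209, ω₁=-0.267, θ₂=-0.005, ω₂=-1.311
apply F[19]=+10.000 → step 20: x=-0.031, v=1.078, θ₁=0.203, ω₁=-0.361, θ₂=-0.034, ω₂=-1.536
apply F[20]=+10.000 → step 21: x=-0.008, v=1.220, θ₁=0.195, ω₁=-0.458, θ₂=-0.067, ω₂=-1.777
apply F[21]=+10.000 → step 22: x=0.017, v=1.364, θ₁=0.184, ω₁=-0.558, θ₂=-0.105, ω₂=-2.034
apply F[22]=+10.000 → step 23: x=0.046, v=1.510, θ₁=0.172, ω₁=-0.665, θ₂=-0.148, ω₂=-2.305
apply F[23]=+10.000 → step 24: x=0.078, v=1.659, θ₁=0.158, ω₁=-0.781, θ₂=-0.197, ω₂=-2.587
apply F[24]=+10.000 → step 25: x=0.112, v=1.809, θ₁=0.141, ω₁=-0.911, θ₂=-0.252, ω₂=-2.877
apply F[25]=+10.000 → step 26: x=0.150, v=1.963, θ₁=0.121, ω₁=-1.059, θ₂=-0.312, ω₂=-3.170
apply F[26]=+10.000 → step 27: x=0.191, v=2.118, θ₁=0.098, ω₁=-1.230, θ₂=-0.379, ω₂=-3.459
apply F[27]=+10.000 → step 28: x=0.235, v=2.277, θ₁=0.072, ω₁=-1.428, θ₂=-0.451, ω₂=-3.737
apply F[28]=+10.000 → step 29: x=0.282, v=2.438, θ₁=0.041, ω₁=-1.660, θ₂=-0.528, ω₂=-3.994
apply F[29]=+10.000 → step 30: x=0.332, v=2.600, θ₁=0.005, ω₁=-1.928, θ₂=-0.610, ω₂=-4.219
apply F[30]=+10.000 → step 31: x=0.386, v=2.765, θ₁=-0.036, ω₁=-2.238, θ₂=-0.696, ω₂=-4.401
apply F[31]=+10.000 → step 32: x=0.443, v=2.930, θ₁=-0.085, ω₁=-2.589, θ₂=-0.786, ω₂=-4.525
apply F[32]=+10.000 → step 33: x=0.503, v=3.095, θ₁=-0.140, ω₁=-2.984, θ₂=-0.877, ω₂=-4.577
apply F[33]=+10.000 → step 34: x=0.567, v=3.258, θ₁=-0.204, ω₁=-3.418, θ₂=-0.968, ω₂=-4.539
apply F[34]=+10.000 → step 35: x=0.634, v=3.416, θ₁=-0.277, ω₁=-3.888, θ₂=-1.058, ω₂=-4.394
Max |angle| over trajectory = 1.058 rad = 60.6°.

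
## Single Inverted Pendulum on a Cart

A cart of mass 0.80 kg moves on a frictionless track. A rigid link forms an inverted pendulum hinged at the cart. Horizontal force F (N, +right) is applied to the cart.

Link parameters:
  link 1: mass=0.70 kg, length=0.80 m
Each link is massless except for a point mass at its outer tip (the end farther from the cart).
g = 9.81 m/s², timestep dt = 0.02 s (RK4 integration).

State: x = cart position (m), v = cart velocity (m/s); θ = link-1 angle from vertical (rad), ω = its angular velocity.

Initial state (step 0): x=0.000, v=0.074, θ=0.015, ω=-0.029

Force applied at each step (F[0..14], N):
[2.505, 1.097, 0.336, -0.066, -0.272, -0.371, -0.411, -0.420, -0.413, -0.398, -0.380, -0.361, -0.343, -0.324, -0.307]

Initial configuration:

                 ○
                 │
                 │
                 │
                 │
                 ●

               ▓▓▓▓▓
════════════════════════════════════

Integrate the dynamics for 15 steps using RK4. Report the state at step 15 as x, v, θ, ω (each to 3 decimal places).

apply F[0]=+2.505 → step 1: x=0.002, v=0.134, θ=0.014, ω=-0.101
apply F[1]=+1.097 → step 2: x=0.005, v=0.159, θ=0.011, ω=-0.129
apply F[2]=+0.336 → step 3: x=0.008, v=0.166, θ=0.009, ω=-0.135
apply F[3]=-0.066 → step 4: x=0.012, v=0.163, θ=0.006, ω=-0.129
apply F[4]=-0.272 → step 5: x=0.015, v=0.155, θ=0.004, ω=-0.119
apply F[5]=-0.371 → step 6: x=0.018, v=0.146, θ=0.001, ω=-0.106
apply F[6]=-0.411 → step 7: x=0.021, v=0.135, θ=-0.001, ω=-0.093
apply F[7]=-0.420 → step 8: x=0.023, v=0.125, θ=-0.002, ω=-0.081
apply F[8]=-0.413 → step 9: x=0.026, v=0.115, θ=-0.004, ω=-0.069
apply F[9]=-0.398 → step 10: x=0.028, v=0.106, θ=-0.005, ω=-0.059
apply F[10]=-0.380 → step 11: x=0.030, v=0.098, θ=-0.006, ω=-0.049
apply F[11]=-0.361 → step 12: x=0.032, v=0.090, θ=-0.007, ω=-0.041
apply F[12]=-0.343 → step 13: x=0.033, v=0.083, θ=-0.008, ω=-0.034
apply F[13]=-0.324 → step 14: x=0.035, v=0.076, θ=-0.008, ω=-0.027
apply F[14]=-0.307 → step 15: x=0.036, v=0.070, θ=-0.009, ω=-0.022

Answer: x=0.036, v=0.070, θ=-0.009, ω=-0.022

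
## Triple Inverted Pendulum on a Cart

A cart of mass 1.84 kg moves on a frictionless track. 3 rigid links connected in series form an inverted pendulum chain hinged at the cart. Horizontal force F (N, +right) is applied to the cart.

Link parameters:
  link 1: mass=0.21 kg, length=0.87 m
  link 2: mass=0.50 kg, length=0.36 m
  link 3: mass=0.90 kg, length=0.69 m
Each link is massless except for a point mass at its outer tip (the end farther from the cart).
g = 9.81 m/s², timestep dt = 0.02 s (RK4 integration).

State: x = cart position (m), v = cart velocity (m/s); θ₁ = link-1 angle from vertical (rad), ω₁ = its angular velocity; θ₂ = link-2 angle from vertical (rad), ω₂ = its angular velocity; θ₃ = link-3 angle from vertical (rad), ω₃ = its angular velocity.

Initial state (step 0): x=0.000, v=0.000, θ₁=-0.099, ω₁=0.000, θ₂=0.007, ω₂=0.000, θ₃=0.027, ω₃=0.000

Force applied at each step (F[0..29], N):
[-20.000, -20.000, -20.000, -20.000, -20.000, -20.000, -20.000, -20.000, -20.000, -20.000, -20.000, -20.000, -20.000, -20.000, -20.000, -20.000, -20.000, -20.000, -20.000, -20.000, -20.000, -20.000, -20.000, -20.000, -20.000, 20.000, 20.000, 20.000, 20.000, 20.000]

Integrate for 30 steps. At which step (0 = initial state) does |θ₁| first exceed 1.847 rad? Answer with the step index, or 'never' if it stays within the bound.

apply F[0]=-20.000 → step 1: x=-0.002, v=-0.200, θ₁=-0.099, ω₁=0.044, θ₂=0.011, ω₂=0.436, θ₃=0.027, ω₃=0.015
apply F[1]=-20.000 → step 2: x=-0.008, v=-0.401, θ₁=-0.097, ω₁=0.082, θ₂=0.025, ω₂=0.903, θ₃=0.028, ω₃=0.023
apply F[2]=-20.000 → step 3: x=-0.018, v=-0.603, θ₁=-0.095, ω₁=0.108, θ₂=0.048, ω₂=1.426, θ₃=0.028, ω₃=0.017
apply F[3]=-20.000 → step 4: x=-0.032, v=-0.806, θ₁=-0.093, ω₁=0.124, θ₂=0.082, ω₂=2.016, θ₃=0.028, ω₃=-0.006
apply F[4]=-20.000 → step 5: x=-0.050, v=-1.012, θ₁=-0.090, ω₁=0.138, θ₂=0.129, ω₂=2.658, θ₃=0.028, ω₃=-0.047
apply F[5]=-20.000 → step 6: x=-0.073, v=-1.221, θ₁=-0.087, ω₁=0.171, θ₂=0.188, ω₂=3.303, θ₃=0.026, ω₃=-0.099
apply F[6]=-20.000 → step 7: x=-0.099, v=-1.432, θ₁=-0.083, ω₁=0.244, θ₂=0.261, ω₂=3.890, θ₃=0.024, ω₃=-0.151
apply F[7]=-20.000 → step 8: x=-0.130, v=-1.646, θ₁=-0.077, ω₁=0.371, θ₂=0.343, ω₂=4.377, θ₃=0.020, ω₃=-0.189
apply F[8]=-20.000 → step 9: x=-0.165, v=-1.861, θ₁=-0.068, ω₁=0.554, θ₂=0.435, ω₂=4.757, θ₃=0.016, ω₃=-0.209
apply F[9]=-20.000 → step 10: x=-0.204, v=-2.077, θ₁=-0.055, ω₁=0.790, θ₂=0.533, ω₂=5.042, θ₃=0.012, ω₃=-0.208
apply F[10]=-20.000 → step 11: x=-0.248, v=-2.293, θ₁=-0.036, ω₁=1.072, θ₂=0.636, ω₂=5.248, θ₃=0.008, ω₃=-0.187
apply F[11]=-20.000 → step 12: x=-0.296, v=-2.510, θ₁=-0.012, ω₁=1.394, θ₂=0.742, ω₂=5.384, θ₃=0.005, ω₃=-0.147
apply F[12]=-20.000 → step 13: x=-0.348, v=-2.728, θ₁=0.020, ω₁=1.753, θ₂=0.851, ω₂=5.452, θ₃=0.002, ω₃=-0.090
apply F[13]=-20.000 → step 14: x=-0.405, v=-2.945, θ₁=0.059, ω₁=2.144, θ₂=0.960, ω₂=5.448, θ₃=0.001, ω₃=-0.017
apply F[14]=-20.000 → step 15: x=-0.466, v=-3.162, θ₁=0.106, ω₁=2.562, θ₂=1.068, ω₂=5.357, θ₃=0.002, ω₃=0.067
apply F[15]=-20.000 → step 16: x=-0.532, v=-3.379, θ₁=0.161, ω₁=3.003, θ₂=1.174, ω₂=5.159, θ₃=0.004, ω₃=0.161
apply F[16]=-20.000 → step 17: x=-0.601, v=-3.594, θ₁=0.226, ω₁=3.460, θ₂=1.274, ω₂=4.829, θ₃=0.008, ω₃=0.261
apply F[17]=-20.000 → step 18: x=-0.675, v=-3.805, θ₁=0.300, ω₁=3.929, θ₂=1.366, ω₂=4.337, θ₃=0.014, ω₃=0.363
apply F[18]=-20.000 → step 19: x=-0.754, v=-4.012, θ₁=0.383, ω₁=4.405, θ₂=1.446, ω₂=3.649, θ₃=0.023, ω₃=0.468
apply F[19]=-20.000 → step 20: x=-0.836, v=-4.212, θ₁=0.476, ω₁=4.891, θ₂=1.510, ω₂=2.730, θ₃=0.033, ω₃=0.579
apply F[20]=-20.000 → step 21: x=-0.922, v=-4.401, θ₁=0.579, ω₁=5.398, θ₂=1.553, ω₂=1.537, θ₃=0.046, ω₃=0.709
apply F[21]=-20.000 → step 22: x=-1.012, v=-4.572, θ₁=0.692, ω₁=5.958, θ₂=1.569, ω₂=0.001, θ₃=0.062, ω₃=0.886
apply F[22]=-20.000 → step 23: x=-1.105, v=-4.713, θ₁=0.818, ω₁=6.630, θ₂=1.550, ω₂=-2.007, θ₃=0.082, ω₃=1.180
apply F[23]=-20.000 → step 24: x=-1.200, v=-4.789, θ₁=0.959, ω₁=7.508, θ₂=1.484, ω₂=-4.739, θ₃=0.111, ω₃=1.763
apply F[24]=-20.000 → step 25: x=-1.295, v=-4.703, θ₁=1.120, ω₁=8.588, θ₂=1.354, ω₂=-8.410, θ₃=0.157, ω₃=3.090
apply F[25]=+20.000 → step 26: x=-1.383, v=-4.021, θ₁=1.295, ω₁=8.697, θ₂=1.161, ω₂=-10.473, θ₃=0.238, ω₃=5.072
apply F[26]=+20.000 → step 27: x=-1.456, v=-3.361, θ₁=1.458, ω₁=7.498, θ₂=0.960, ω₂=-9.130, θ₃=0.357, ω₃=6.627
apply F[27]=+20.000 → step 28: x=-1.519, v=-2.915, θ₁=1.595, ω₁=6.308, θ₂=0.800, ω₂=-6.962, θ₃=0.496, ω₃=7.185
apply F[28]=+20.000 → step 29: x=-1.574, v=-2.584, θ₁=1.713, ω₁=5.520, θ₂=0.679, ω₂=-5.152, θ₃=0.642, ω₃=7.310
apply F[29]=+20.000 → step 30: x=-1.622, v=-2.304, θ₁=1.818, ω₁=5.039, θ₂=0.592, ω₂=-3.601, θ₃=0.788, ω₃=7.277
max |θ₁| = 1.818 ≤ 1.847 over all 31 states.

Answer: never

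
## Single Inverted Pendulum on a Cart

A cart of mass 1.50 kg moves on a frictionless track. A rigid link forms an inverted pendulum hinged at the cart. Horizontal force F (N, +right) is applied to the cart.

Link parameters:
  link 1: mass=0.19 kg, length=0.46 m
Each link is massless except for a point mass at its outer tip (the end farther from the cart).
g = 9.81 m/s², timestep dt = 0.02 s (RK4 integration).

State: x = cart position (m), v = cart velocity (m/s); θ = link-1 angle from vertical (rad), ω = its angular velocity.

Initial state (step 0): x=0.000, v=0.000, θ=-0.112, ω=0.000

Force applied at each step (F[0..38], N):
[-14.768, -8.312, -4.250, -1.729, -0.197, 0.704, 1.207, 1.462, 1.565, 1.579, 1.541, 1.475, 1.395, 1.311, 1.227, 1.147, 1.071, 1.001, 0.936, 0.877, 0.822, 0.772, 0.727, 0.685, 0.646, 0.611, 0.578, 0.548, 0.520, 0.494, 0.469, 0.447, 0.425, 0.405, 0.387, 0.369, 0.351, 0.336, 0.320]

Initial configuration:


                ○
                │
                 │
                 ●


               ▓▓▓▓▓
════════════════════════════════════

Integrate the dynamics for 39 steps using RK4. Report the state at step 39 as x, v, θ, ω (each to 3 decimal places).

apply F[0]=-14.768 → step 1: x=-0.002, v=-0.194, θ=-0.108, ω=0.372
apply F[1]=-8.312 → step 2: x=-0.007, v=-0.302, θ=-0.099, ω=0.561
apply F[2]=-4.250 → step 3: x=-0.013, v=-0.356, θ=-0.087, ω=0.639
apply F[3]=-1.729 → step 4: x=-0.021, v=-0.377, θ=-0.074, ω=0.651
apply F[4]=-0.197 → step 5: x=-0.028, v=-0.378, θ=-0.061, ω=0.624
apply F[5]=+0.704 → step 6: x=-0.036, v=-0.368, θ=-0.049, ω=0.577
apply F[6]=+1.207 → step 7: x=-0.043, v=-0.351, θ=-0.038, ω=0.521
apply F[7]=+1.462 → step 8: x=-0.050, v=-0.330, θ=-0.029, ω=0.463
apply F[8]=+1.565 → step 9: x=-0.056, v=-0.309, θ=-0.020, ω=0.406
apply F[9]=+1.579 → step 10: x=-0.062, v=-0.287, θ=-0.012, ω=0.352
apply F[10]=+1.541 → step 11: x=-0.068, v=-0.267, θ=-0.006, ω=0.304
apply F[11]=+1.475 → step 12: x=-0.073, v=-0.247, θ=-0.000, ω=0.259
apply F[12]=+1.395 → step 13: x=-0.078, v=-0.228, θ=0.005, ω=0.220
apply F[13]=+1.311 → step 14: x=-0.082, v=-0.211, θ=0.009, ω=0.185
apply F[14]=+1.227 → step 15: x=-0.086, v=-0.195, θ=0.012, ω=0.155
apply F[15]=+1.147 → step 16: x=-0.090, v=-0.180, θ=0.015, ω=0.128
apply F[16]=+1.071 → step 17: x=-0.093, v=-0.166, θ=0.017, ω=0.105
apply F[17]=+1.001 → step 18: x=-0.096, v=-0.153, θ=0.019, ω=0.085
apply F[18]=+0.936 → step 19: x=-0.099, v=-0.141, θ=0.021, ω=0.067
apply F[19]=+0.877 → step 20: x=-0.102, v=-0.130, θ=0.022, ω=0.052
apply F[20]=+0.822 → step 21: x=-0.105, v=-0.120, θ=0.023, ω=0.039
apply F[21]=+0.772 → step 22: x=-0.107, v=-0.110, θ=0.023, ω=0.028
apply F[22]=+0.727 → step 23: x=-0.109, v=-0.101, θ=0.024, ω=0.018
apply F[23]=+0.685 → step 24: x=-0.111, v=-0.092, θ=0.024, ω=0.010
apply F[24]=+0.646 → step 25: x=-0.113, v=-0.084, θ=0.024, ω=0.003
apply F[25]=+0.611 → step 26: x=-0.114, v=-0.077, θ=0.024, ω=-0.003
apply F[26]=+0.578 → step 27: x=-0.116, v=-0.070, θ=0.024, ω=-0.008
apply F[27]=+0.548 → step 28: x=-0.117, v=-0.063, θ=0.024, ω=-0.013
apply F[28]=+0.520 → step 29: x=-0.118, v=-0.057, θ=0.024, ω=-0.016
apply F[29]=+0.494 → step 30: x=-0.119, v=-0.051, θ=0.023, ω=-0.019
apply F[30]=+0.469 → step 31: x=-0.120, v=-0.045, θ=0.023, ω=-0.022
apply F[31]=+0.447 → step 32: x=-0.121, v=-0.039, θ=0.023, ω=-0.024
apply F[32]=+0.425 → step 33: x=-0.122, v=-0.034, θ=0.022, ω=-0.025
apply F[33]=+0.405 → step 34: x=-0.123, v=-0.029, θ=0.021, ω=-0.027
apply F[34]=+0.387 → step 35: x=-0.123, v=-0.025, θ=0.021, ω=-0.028
apply F[35]=+0.369 → step 36: x=-0.124, v=-0.020, θ=0.020, ω=-0.028
apply F[36]=+0.351 → step 37: x=-0.124, v=-0.016, θ=0.020, ω=-0.029
apply F[37]=+0.336 → step 38: x=-0.124, v=-0.012, θ=0.019, ω=-0.029
apply F[38]=+0.320 → step 39: x=-0.124, v=-0.008, θ=0.019, ω=-0.029

Answer: x=-0.124, v=-0.008, θ=0.019, ω=-0.029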